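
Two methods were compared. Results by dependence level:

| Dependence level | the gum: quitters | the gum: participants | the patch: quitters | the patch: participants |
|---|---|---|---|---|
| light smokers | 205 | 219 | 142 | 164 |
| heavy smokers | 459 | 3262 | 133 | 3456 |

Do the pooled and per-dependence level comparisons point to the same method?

Yes

Light smokers: the gum 205/219 = 93.6%, the patch 142/164 = 86.6% → the gum
Heavy smokers: the gum 459/3262 = 14.1%, the patch 133/3456 = 3.8% → the gum
Overall: the gum 664/3481 = 19.1%, the patch 275/3620 = 7.6% → the gum
The gum wins overall and in every dependence group — no reversal.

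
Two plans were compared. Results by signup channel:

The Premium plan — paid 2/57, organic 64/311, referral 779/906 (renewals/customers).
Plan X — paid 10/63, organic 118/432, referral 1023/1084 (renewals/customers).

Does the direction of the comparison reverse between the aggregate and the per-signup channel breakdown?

No

Paid: the Premium plan 2/57 = 3.5%, Plan X 10/63 = 15.9% → Plan X
Organic: the Premium plan 64/311 = 20.6%, Plan X 118/432 = 27.3% → Plan X
Referral: the Premium plan 779/906 = 86.0%, Plan X 1023/1084 = 94.4% → Plan X
Overall: the Premium plan 845/1274 = 66.3%, Plan X 1151/1579 = 72.9% → Plan X
Plan X wins overall and in every signup group — no reversal.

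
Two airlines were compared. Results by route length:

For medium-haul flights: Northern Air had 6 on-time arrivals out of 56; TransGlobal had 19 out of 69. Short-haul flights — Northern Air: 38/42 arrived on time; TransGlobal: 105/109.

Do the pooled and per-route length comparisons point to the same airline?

Medium-haul: Northern Air 6/56 = 10.7%, TransGlobal 19/69 = 27.5% → TransGlobal
Short-haul: Northern Air 38/42 = 90.5%, TransGlobal 105/109 = 96.3% → TransGlobal
Overall: Northern Air 44/98 = 44.9%, TransGlobal 124/178 = 69.7% → TransGlobal
TransGlobal wins overall and in every route group — no reversal.

Yes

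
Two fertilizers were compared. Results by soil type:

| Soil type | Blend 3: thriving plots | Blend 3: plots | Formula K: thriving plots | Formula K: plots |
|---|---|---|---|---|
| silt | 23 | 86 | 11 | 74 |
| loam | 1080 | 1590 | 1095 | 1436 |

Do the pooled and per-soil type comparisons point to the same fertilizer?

Silt: Blend 3 23/86 = 26.7%, Formula K 11/74 = 14.9% → Blend 3
Loam: Blend 3 1080/1590 = 67.9%, Formula K 1095/1436 = 76.3% → Formula K
Overall: Blend 3 1103/1676 = 65.8%, Formula K 1106/1510 = 73.2% → Formula K
Neither sweeps: Blend 3 wins 1 of 2 groups, Formula K wins 1. Formula K wins overall but not every group — no Simpson reversal.

No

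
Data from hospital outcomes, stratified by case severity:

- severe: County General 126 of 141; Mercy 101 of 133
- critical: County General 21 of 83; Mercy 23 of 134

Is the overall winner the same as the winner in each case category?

Yes

Severe: County General 126/141 = 89.4%, Mercy 101/133 = 75.9% → County General
Critical: County General 21/83 = 25.3%, Mercy 23/134 = 17.2% → County General
Overall: County General 147/224 = 65.6%, Mercy 124/267 = 46.4% → County General
County General wins overall and in every case group — no reversal.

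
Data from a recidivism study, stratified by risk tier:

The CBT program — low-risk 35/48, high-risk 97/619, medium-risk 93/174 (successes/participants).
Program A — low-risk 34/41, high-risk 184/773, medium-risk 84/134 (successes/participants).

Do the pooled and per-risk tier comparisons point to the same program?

Low-risk: the CBT program 35/48 = 72.9%, Program A 34/41 = 82.9% → Program A
High-risk: the CBT program 97/619 = 15.7%, Program A 184/773 = 23.8% → Program A
Medium-risk: the CBT program 93/174 = 53.4%, Program A 84/134 = 62.7% → Program A
Overall: the CBT program 225/841 = 26.8%, Program A 302/948 = 31.9% → Program A
Program A wins overall and in every risk group — no reversal.

Yes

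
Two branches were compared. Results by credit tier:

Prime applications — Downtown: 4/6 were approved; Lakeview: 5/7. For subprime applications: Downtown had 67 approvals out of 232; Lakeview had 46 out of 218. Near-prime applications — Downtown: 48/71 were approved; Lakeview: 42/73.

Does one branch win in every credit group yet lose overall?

No

Prime: Downtown 4/6 = 66.7%, Lakeview 5/7 = 71.4% → Lakeview
Subprime: Downtown 67/232 = 28.9%, Lakeview 46/218 = 21.1% → Downtown
Near-prime: Downtown 48/71 = 67.6%, Lakeview 42/73 = 57.5% → Downtown
Overall: Downtown 119/309 = 38.5%, Lakeview 93/298 = 31.2% → Downtown
Neither sweeps: Downtown wins 2 of 3 groups, Lakeview wins 1. Downtown wins overall but not every group — no Simpson reversal.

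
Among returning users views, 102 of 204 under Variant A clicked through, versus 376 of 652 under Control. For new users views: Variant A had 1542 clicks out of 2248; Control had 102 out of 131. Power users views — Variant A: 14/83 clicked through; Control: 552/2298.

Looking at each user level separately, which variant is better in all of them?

Returning users: Variant A 102/204 = 50.0%, Control 376/652 = 57.7% → Control
New users: Variant A 1542/2248 = 68.6%, Control 102/131 = 77.9% → Control
Power users: Variant A 14/83 = 16.9%, Control 552/2298 = 24.0% → Control
Control has the higher rate in all 3 groups.

Control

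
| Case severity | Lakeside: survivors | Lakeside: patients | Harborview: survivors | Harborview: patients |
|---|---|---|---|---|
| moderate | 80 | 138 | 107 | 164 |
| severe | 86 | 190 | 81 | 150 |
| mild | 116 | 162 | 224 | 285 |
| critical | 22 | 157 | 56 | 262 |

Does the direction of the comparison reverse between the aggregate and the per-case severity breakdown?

Moderate: Lakeside 80/138 = 58.0%, Harborview 107/164 = 65.2% → Harborview
Severe: Lakeside 86/190 = 45.3%, Harborview 81/150 = 54.0% → Harborview
Mild: Lakeside 116/162 = 71.6%, Harborview 224/285 = 78.6% → Harborview
Critical: Lakeside 22/157 = 14.0%, Harborview 56/262 = 21.4% → Harborview
Overall: Lakeside 304/647 = 47.0%, Harborview 468/861 = 54.4% → Harborview
Harborview wins overall and in every case group — no reversal.

No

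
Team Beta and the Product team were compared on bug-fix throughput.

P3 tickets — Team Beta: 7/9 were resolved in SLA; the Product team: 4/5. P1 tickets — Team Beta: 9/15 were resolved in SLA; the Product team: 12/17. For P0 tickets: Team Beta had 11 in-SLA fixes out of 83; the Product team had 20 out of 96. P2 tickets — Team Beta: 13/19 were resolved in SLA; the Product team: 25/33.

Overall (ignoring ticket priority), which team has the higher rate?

P3: Team Beta 7/9 = 77.8%, the Product team 4/5 = 80.0% → the Product team
P1: Team Beta 9/15 = 60.0%, the Product team 12/17 = 70.6% → the Product team
P0: Team Beta 11/83 = 13.3%, the Product team 20/96 = 20.8% → the Product team
P2: Team Beta 13/19 = 68.4%, the Product team 25/33 = 75.8% → the Product team
Overall: Team Beta 40/126 = 31.7%, the Product team 61/151 = 40.4% → the Product team

the Product team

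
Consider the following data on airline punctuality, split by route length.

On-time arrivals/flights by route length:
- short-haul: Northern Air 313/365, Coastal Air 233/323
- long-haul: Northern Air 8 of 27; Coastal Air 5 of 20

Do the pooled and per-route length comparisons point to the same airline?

Yes

Short-haul: Northern Air 313/365 = 85.8%, Coastal Air 233/323 = 72.1% → Northern Air
Long-haul: Northern Air 8/27 = 29.6%, Coastal Air 5/20 = 25.0% → Northern Air
Overall: Northern Air 321/392 = 81.9%, Coastal Air 238/343 = 69.4% → Northern Air
Northern Air wins overall and in every route group — no reversal.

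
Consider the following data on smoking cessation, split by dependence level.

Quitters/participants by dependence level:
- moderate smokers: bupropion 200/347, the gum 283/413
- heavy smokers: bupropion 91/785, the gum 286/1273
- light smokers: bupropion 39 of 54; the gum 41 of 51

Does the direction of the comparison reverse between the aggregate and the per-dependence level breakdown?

No

Moderate smokers: bupropion 200/347 = 57.6%, the gum 283/413 = 68.5% → the gum
Heavy smokers: bupropion 91/785 = 11.6%, the gum 286/1273 = 22.5% → the gum
Light smokers: bupropion 39/54 = 72.2%, the gum 41/51 = 80.4% → the gum
Overall: bupropion 330/1186 = 27.8%, the gum 610/1737 = 35.1% → the gum
The gum wins overall and in every dependence group — no reversal.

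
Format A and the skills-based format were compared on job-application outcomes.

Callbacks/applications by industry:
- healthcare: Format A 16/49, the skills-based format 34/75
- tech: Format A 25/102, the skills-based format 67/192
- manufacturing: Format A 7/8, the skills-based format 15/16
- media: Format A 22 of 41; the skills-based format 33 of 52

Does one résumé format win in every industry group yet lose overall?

No

Healthcare: Format A 16/49 = 32.7%, the skills-based format 34/75 = 45.3% → the skills-based format
Tech: Format A 25/102 = 24.5%, the skills-based format 67/192 = 34.9% → the skills-based format
Manufacturing: Format A 7/8 = 87.5%, the skills-based format 15/16 = 93.8% → the skills-based format
Media: Format A 22/41 = 53.7%, the skills-based format 33/52 = 63.5% → the skills-based format
Overall: Format A 70/200 = 35.0%, the skills-based format 149/335 = 44.5% → the skills-based format
The skills-based format wins overall and in every industry group — no reversal.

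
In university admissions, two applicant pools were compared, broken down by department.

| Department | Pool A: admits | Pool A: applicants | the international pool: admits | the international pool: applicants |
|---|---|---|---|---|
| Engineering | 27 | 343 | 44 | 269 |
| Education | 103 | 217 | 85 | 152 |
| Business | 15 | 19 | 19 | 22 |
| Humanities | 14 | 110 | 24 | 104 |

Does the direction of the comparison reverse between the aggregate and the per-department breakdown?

No

Engineering: Pool A 27/343 = 7.9%, the international pool 44/269 = 16.4% → the international pool
Education: Pool A 103/217 = 47.5%, the international pool 85/152 = 55.9% → the international pool
Business: Pool A 15/19 = 78.9%, the international pool 19/22 = 86.4% → the international pool
Humanities: Pool A 14/110 = 12.7%, the international pool 24/104 = 23.1% → the international pool
Overall: Pool A 159/689 = 23.1%, the international pool 172/547 = 31.4% → the international pool
The international pool wins overall and in every department group — no reversal.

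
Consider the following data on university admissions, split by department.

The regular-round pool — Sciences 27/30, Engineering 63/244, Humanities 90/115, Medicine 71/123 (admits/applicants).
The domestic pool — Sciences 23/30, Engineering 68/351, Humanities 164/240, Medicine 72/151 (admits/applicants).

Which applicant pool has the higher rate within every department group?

the regular-round pool

Sciences: the regular-round pool 27/30 = 90.0%, the domestic pool 23/30 = 76.7% → the regular-round pool
Engineering: the regular-round pool 63/244 = 25.8%, the domestic pool 68/351 = 19.4% → the regular-round pool
Humanities: the regular-round pool 90/115 = 78.3%, the domestic pool 164/240 = 68.3% → the regular-round pool
Medicine: the regular-round pool 71/123 = 57.7%, the domestic pool 72/151 = 47.7% → the regular-round pool
The regular-round pool has the higher rate in all 4 groups.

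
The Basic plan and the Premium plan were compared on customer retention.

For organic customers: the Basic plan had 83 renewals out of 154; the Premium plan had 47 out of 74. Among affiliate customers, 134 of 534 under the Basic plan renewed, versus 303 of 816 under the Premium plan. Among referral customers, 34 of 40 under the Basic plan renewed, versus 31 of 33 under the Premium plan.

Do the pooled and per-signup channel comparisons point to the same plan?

Organic: the Basic plan 83/154 = 53.9%, the Premium plan 47/74 = 63.5% → the Premium plan
Affiliate: the Basic plan 134/534 = 25.1%, the Premium plan 303/816 = 37.1% → the Premium plan
Referral: the Basic plan 34/40 = 85.0%, the Premium plan 31/33 = 93.9% → the Premium plan
Overall: the Basic plan 251/728 = 34.5%, the Premium plan 381/923 = 41.3% → the Premium plan
The Premium plan wins overall and in every signup group — no reversal.

Yes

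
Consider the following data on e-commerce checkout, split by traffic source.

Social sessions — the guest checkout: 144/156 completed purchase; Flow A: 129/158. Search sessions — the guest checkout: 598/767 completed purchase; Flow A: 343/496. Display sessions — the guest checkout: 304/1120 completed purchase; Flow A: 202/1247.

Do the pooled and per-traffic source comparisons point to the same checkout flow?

Yes

Social: the guest checkout 144/156 = 92.3%, Flow A 129/158 = 81.6% → the guest checkout
Search: the guest checkout 598/767 = 78.0%, Flow A 343/496 = 69.2% → the guest checkout
Display: the guest checkout 304/1120 = 27.1%, Flow A 202/1247 = 16.2% → the guest checkout
Overall: the guest checkout 1046/2043 = 51.2%, Flow A 674/1901 = 35.5% → the guest checkout
The guest checkout wins overall and in every traffic group — no reversal.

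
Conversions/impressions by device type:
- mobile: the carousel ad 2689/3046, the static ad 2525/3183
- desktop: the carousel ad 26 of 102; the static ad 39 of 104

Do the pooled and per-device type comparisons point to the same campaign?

Mobile: the carousel ad 2689/3046 = 88.3%, the static ad 2525/3183 = 79.3% → the carousel ad
Desktop: the carousel ad 26/102 = 25.5%, the static ad 39/104 = 37.5% → the static ad
Overall: the carousel ad 2715/3148 = 86.2%, the static ad 2564/3287 = 78.0% → the carousel ad
Neither sweeps: the carousel ad wins 1 of 2 groups, the static ad wins 1. The carousel ad wins overall but not every group — no Simpson reversal.

No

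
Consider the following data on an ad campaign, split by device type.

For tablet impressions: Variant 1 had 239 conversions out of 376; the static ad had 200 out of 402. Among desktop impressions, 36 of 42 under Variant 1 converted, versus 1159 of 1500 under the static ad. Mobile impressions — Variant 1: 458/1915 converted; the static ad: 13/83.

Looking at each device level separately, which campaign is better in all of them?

Tablet: Variant 1 239/376 = 63.6%, the static ad 200/402 = 49.8% → Variant 1
Desktop: Variant 1 36/42 = 85.7%, the static ad 1159/1500 = 77.3% → Variant 1
Mobile: Variant 1 458/1915 = 23.9%, the static ad 13/83 = 15.7% → Variant 1
Variant 1 has the higher rate in all 3 groups.

Variant 1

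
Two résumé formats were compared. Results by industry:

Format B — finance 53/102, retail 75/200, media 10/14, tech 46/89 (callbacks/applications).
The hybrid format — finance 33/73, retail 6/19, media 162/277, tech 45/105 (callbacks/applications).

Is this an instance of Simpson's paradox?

Finance: Format B 53/102 = 52.0%, the hybrid format 33/73 = 45.2% → Format B
Retail: Format B 75/200 = 37.5%, the hybrid format 6/19 = 31.6% → Format B
Media: Format B 10/14 = 71.4%, the hybrid format 162/277 = 58.5% → Format B
Tech: Format B 46/89 = 51.7%, the hybrid format 45/105 = 42.9% → Format B
Overall: Format B 184/405 = 45.4%, the hybrid format 246/474 = 51.9% → the hybrid format
Format B wins each industry group but the hybrid format wins overall — the comparison reverses. Format B's applications skew toward retail, which has a lower base rate.

Yes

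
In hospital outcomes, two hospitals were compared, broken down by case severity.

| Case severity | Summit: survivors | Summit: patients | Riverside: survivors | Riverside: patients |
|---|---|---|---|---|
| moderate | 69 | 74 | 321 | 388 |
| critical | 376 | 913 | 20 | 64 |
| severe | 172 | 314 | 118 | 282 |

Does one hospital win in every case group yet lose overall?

Yes

Moderate: Summit 69/74 = 93.2%, Riverside 321/388 = 82.7% → Summit
Critical: Summit 376/913 = 41.2%, Riverside 20/64 = 31.2% → Summit
Severe: Summit 172/314 = 54.8%, Riverside 118/282 = 41.8% → Summit
Overall: Summit 617/1301 = 47.4%, Riverside 459/734 = 62.5% → Riverside
Summit wins each case group but Riverside wins overall — the comparison reverses. Summit's patients skew toward critical, which has a lower base rate.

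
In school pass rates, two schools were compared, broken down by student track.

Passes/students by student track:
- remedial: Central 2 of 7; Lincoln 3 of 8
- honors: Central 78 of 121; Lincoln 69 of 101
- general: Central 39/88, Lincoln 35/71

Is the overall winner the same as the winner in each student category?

Yes

Remedial: Central 2/7 = 28.6%, Lincoln 3/8 = 37.5% → Lincoln
Honors: Central 78/121 = 64.5%, Lincoln 69/101 = 68.3% → Lincoln
General: Central 39/88 = 44.3%, Lincoln 35/71 = 49.3% → Lincoln
Overall: Central 119/216 = 55.1%, Lincoln 107/180 = 59.4% → Lincoln
Lincoln wins overall and in every student group — no reversal.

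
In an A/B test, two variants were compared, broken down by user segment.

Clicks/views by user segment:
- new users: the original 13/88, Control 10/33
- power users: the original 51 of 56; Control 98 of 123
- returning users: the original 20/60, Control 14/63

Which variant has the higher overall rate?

Control

New users: the original 13/88 = 14.8%, Control 10/33 = 30.3% → Control
Power users: the original 51/56 = 91.1%, Control 98/123 = 79.7% → the original
Returning users: the original 20/60 = 33.3%, Control 14/63 = 22.2% → the original
Overall: the original 84/204 = 41.2%, Control 122/219 = 55.7% → Control
(Neither sweeps every user group, but Control has the higher pooled rate.)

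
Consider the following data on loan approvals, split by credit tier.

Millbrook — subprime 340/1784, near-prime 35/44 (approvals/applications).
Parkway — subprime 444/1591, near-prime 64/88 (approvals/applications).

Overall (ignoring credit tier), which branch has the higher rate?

Subprime: Millbrook 340/1784 = 19.1%, Parkway 444/1591 = 27.9% → Parkway
Near-prime: Millbrook 35/44 = 79.5%, Parkway 64/88 = 72.7% → Millbrook
Overall: Millbrook 375/1828 = 20.5%, Parkway 508/1679 = 30.3% → Parkway
(Neither sweeps every credit group, but Parkway has the higher pooled rate.)

Parkway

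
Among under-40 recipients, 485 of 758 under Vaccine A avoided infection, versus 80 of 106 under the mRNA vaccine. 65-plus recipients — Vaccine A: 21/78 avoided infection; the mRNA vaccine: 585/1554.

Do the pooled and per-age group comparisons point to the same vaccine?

Under-40: Vaccine A 485/758 = 64.0%, the mRNA vaccine 80/106 = 75.5% → the mRNA vaccine
65-plus: Vaccine A 21/78 = 26.9%, the mRNA vaccine 585/1554 = 37.6% → the mRNA vaccine
Overall: Vaccine A 506/836 = 60.5%, the mRNA vaccine 665/1660 = 40.1% → Vaccine A
The mRNA vaccine wins each age group but Vaccine A wins overall — the comparison reverses. The mRNA vaccine's recipients skew toward 65-plus, which has a lower base rate.

No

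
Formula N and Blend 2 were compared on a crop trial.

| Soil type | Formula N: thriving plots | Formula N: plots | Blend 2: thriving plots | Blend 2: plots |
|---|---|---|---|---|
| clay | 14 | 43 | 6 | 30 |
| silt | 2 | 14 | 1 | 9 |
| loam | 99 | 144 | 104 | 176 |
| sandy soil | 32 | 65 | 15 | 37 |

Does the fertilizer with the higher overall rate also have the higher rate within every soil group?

Clay: Formula N 14/43 = 32.6%, Blend 2 6/30 = 20.0% → Formula N
Silt: Formula N 2/14 = 14.3%, Blend 2 1/9 = 11.1% → Formula N
Loam: Formula N 99/144 = 68.8%, Blend 2 104/176 = 59.1% → Formula N
Sandy soil: Formula N 32/65 = 49.2%, Blend 2 15/37 = 40.5% → Formula N
Overall: Formula N 147/266 = 55.3%, Blend 2 126/252 = 50.0% → Formula N
Formula N wins overall and in every soil group — no reversal.

Yes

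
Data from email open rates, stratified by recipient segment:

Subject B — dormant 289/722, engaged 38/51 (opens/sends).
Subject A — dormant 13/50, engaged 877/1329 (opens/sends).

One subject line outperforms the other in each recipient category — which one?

Dormant: Subject B 289/722 = 40.0%, Subject A 13/50 = 26.0% → Subject B
Engaged: Subject B 38/51 = 74.5%, Subject A 877/1329 = 66.0% → Subject B
Subject B has the higher rate in both groups.

Subject B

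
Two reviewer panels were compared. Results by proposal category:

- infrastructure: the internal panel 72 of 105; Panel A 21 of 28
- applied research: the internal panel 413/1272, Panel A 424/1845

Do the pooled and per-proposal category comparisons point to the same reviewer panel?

No

Infrastructure: the internal panel 72/105 = 68.6%, Panel A 21/28 = 75.0% → Panel A
Applied research: the internal panel 413/1272 = 32.5%, Panel A 424/1845 = 23.0% → the internal panel
Overall: the internal panel 485/1377 = 35.2%, Panel A 445/1873 = 23.8% → the internal panel
Neither sweeps: the internal panel wins 1 of 2 groups, Panel A wins 1. The internal panel wins overall but not every group — no Simpson reversal.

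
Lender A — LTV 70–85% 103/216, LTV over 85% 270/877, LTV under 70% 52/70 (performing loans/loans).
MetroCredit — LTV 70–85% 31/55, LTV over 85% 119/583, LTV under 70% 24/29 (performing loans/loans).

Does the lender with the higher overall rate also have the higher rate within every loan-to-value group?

No

LTV 70–85%: Lender A 103/216 = 47.7%, MetroCredit 31/55 = 56.4% → MetroCredit
LTV over 85%: Lender A 270/877 = 30.8%, MetroCredit 119/583 = 20.4% → Lender A
LTV under 70%: Lender A 52/70 = 74.3%, MetroCredit 24/29 = 82.8% → MetroCredit
Overall: Lender A 425/1163 = 36.5%, MetroCredit 174/667 = 26.1% → Lender A
Neither sweeps: Lender A wins 1 of 3 groups, MetroCredit wins 2. Lender A wins overall but not every group — no Simpson reversal.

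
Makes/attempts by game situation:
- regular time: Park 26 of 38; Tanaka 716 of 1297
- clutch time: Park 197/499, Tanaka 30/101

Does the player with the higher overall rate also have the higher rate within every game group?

No

Regular time: Park 26/38 = 68.4%, Tanaka 716/1297 = 55.2% → Park
Clutch time: Park 197/499 = 39.5%, Tanaka 30/101 = 29.7% → Park
Overall: Park 223/537 = 41.5%, Tanaka 746/1398 = 53.4% → Tanaka
Park wins each game group but Tanaka wins overall — the comparison reverses. Park's attempts skew toward clutch time, which has a lower base rate.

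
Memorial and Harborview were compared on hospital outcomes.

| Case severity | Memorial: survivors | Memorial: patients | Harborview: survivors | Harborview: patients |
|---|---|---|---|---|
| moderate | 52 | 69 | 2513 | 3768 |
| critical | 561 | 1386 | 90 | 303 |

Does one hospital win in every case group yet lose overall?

Yes

Moderate: Memorial 52/69 = 75.4%, Harborview 2513/3768 = 66.7% → Memorial
Critical: Memorial 561/1386 = 40.5%, Harborview 90/303 = 29.7% → Memorial
Overall: Memorial 613/1455 = 42.1%, Harborview 2603/4071 = 63.9% → Harborview
Memorial wins each case group but Harborview wins overall — the comparison reverses. Memorial's patients skew toward critical, which has a lower base rate.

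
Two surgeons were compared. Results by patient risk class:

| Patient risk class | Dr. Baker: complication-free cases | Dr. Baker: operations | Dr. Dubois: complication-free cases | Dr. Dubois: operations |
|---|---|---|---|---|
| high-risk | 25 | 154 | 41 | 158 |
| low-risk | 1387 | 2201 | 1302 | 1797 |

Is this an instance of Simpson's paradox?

High-risk: Dr. Baker 25/154 = 16.2%, Dr. Dubois 41/158 = 25.9% → Dr. Dubois
Low-risk: Dr. Baker 1387/2201 = 63.0%, Dr. Dubois 1302/1797 = 72.5% → Dr. Dubois
Overall: Dr. Baker 1412/2355 = 60.0%, Dr. Dubois 1343/1955 = 68.7% → Dr. Dubois
Dr. Dubois wins overall and in every patient risk group — no reversal.

No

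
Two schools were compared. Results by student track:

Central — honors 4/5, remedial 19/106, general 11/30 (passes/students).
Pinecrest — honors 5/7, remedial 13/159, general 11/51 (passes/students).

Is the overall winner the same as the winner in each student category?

Honors: Central 4/5 = 80.0%, Pinecrest 5/7 = 71.4% → Central
Remedial: Central 19/106 = 17.9%, Pinecrest 13/159 = 8.2% → Central
General: Central 11/30 = 36.7%, Pinecrest 11/51 = 21.6% → Central
Overall: Central 34/141 = 24.1%, Pinecrest 29/217 = 13.4% → Central
Central wins overall and in every student group — no reversal.

Yes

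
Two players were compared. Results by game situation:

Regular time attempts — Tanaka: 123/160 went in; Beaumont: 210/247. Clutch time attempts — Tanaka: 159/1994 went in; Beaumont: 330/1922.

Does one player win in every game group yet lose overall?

Regular time: Tanaka 123/160 = 76.9%, Beaumont 210/247 = 85.0% → Beaumont
Clutch time: Tanaka 159/1994 = 8.0%, Beaumont 330/1922 = 17.2% → Beaumont
Overall: Tanaka 282/2154 = 13.1%, Beaumont 540/2169 = 24.9% → Beaumont
Beaumont wins overall and in every game group — no reversal.

No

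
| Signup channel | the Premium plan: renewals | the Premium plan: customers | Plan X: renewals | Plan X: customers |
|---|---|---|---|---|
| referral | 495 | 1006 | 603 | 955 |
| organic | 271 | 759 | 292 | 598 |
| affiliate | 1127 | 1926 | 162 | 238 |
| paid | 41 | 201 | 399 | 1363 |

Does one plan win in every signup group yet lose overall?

Referral: the Premium plan 495/1006 = 49.2%, Plan X 603/955 = 63.1% → Plan X
Organic: the Premium plan 271/759 = 35.7%, Plan X 292/598 = 48.8% → Plan X
Affiliate: the Premium plan 1127/1926 = 58.5%, Plan X 162/238 = 68.1% → Plan X
Paid: the Premium plan 41/201 = 20.4%, Plan X 399/1363 = 29.3% → Plan X
Overall: the Premium plan 1934/3892 = 49.7%, Plan X 1456/3154 = 46.2% → the Premium plan
Plan X wins each signup group but the Premium plan wins overall — the comparison reverses. Plan X's customers skew toward paid, which has a lower base rate.

Yes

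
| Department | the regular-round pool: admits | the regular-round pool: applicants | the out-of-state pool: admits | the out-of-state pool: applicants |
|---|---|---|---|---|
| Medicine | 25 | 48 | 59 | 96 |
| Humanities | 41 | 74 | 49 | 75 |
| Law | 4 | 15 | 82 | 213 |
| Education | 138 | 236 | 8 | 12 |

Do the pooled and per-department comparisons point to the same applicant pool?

No

Medicine: the regular-round pool 25/48 = 52.1%, the out-of-state pool 59/96 = 61.5% → the out-of-state pool
Humanities: the regular-round pool 41/74 = 55.4%, the out-of-state pool 49/75 = 65.3% → the out-of-state pool
Law: the regular-round pool 4/15 = 26.7%, the out-of-state pool 82/213 = 38.5% → the out-of-state pool
Education: the regular-round pool 138/236 = 58.5%, the out-of-state pool 8/12 = 66.7% → the out-of-state pool
Overall: the regular-round pool 208/373 = 55.8%, the out-of-state pool 198/396 = 50.0% → the regular-round pool
The out-of-state pool wins each department group but the regular-round pool wins overall — the comparison reverses. The out-of-state pool's applicants skew toward Law, which has a lower base rate.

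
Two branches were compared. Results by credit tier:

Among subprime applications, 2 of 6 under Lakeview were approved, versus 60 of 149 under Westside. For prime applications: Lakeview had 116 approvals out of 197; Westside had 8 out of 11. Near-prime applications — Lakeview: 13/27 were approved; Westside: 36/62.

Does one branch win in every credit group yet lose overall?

Subprime: Lakeview 2/6 = 33.3%, Westside 60/149 = 40.3% → Westside
Prime: Lakeview 116/197 = 58.9%, Westside 8/11 = 72.7% → Westside
Near-prime: Lakeview 13/27 = 48.1%, Westside 36/62 = 58.1% → Westside
Overall: Lakeview 131/230 = 57.0%, Westside 104/222 = 46.8% → Lakeview
Westside wins each credit group but Lakeview wins overall — the comparison reverses. Westside's applications skew toward subprime, which has a lower base rate.

Yes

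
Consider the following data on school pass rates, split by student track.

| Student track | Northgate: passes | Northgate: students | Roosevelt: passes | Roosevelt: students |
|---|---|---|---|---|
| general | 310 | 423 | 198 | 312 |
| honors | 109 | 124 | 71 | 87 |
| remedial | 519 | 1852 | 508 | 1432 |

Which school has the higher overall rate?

Roosevelt

General: Northgate 310/423 = 73.3%, Roosevelt 198/312 = 63.5% → Northgate
Honors: Northgate 109/124 = 87.9%, Roosevelt 71/87 = 81.6% → Northgate
Remedial: Northgate 519/1852 = 28.0%, Roosevelt 508/1432 = 35.5% → Roosevelt
Overall: Northgate 938/2399 = 39.1%, Roosevelt 777/1831 = 42.4% → Roosevelt
(Neither sweeps every student group, but Roosevelt has the higher pooled rate.)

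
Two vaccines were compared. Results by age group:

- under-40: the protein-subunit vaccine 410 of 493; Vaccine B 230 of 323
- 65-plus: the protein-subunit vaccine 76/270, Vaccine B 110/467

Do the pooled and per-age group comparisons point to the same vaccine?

Under-40: the protein-subunit vaccine 410/493 = 83.2%, Vaccine B 230/323 = 71.2% → the protein-subunit vaccine
65-plus: the protein-subunit vaccine 76/270 = 28.1%, Vaccine B 110/467 = 23.6% → the protein-subunit vaccine
Overall: the protein-subunit vaccine 486/763 = 63.7%, Vaccine B 340/790 = 43.0% → the protein-subunit vaccine
The protein-subunit vaccine wins overall and in every age group — no reversal.

Yes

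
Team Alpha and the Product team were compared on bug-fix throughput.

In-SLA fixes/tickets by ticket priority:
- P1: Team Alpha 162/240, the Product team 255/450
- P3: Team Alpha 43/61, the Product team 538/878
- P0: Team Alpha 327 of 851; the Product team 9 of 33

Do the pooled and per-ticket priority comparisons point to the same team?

No

P1: Team Alpha 162/240 = 67.5%, the Product team 255/450 = 56.7% → Team Alpha
P3: Team Alpha 43/61 = 70.5%, the Product team 538/878 = 61.3% → Team Alpha
P0: Team Alpha 327/851 = 38.4%, the Product team 9/33 = 27.3% → Team Alpha
Overall: Team Alpha 532/1152 = 46.2%, the Product team 802/1361 = 58.9% → the Product team
Team Alpha wins each ticket group but the Product team wins overall — the comparison reverses. Team Alpha's tickets skew toward P0, which has a lower base rate.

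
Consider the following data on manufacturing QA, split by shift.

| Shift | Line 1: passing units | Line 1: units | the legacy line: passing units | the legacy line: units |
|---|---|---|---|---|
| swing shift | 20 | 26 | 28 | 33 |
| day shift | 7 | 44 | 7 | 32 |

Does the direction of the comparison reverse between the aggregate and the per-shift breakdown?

No

Swing shift: Line 1 20/26 = 76.9%, the legacy line 28/33 = 84.8% → the legacy line
Day shift: Line 1 7/44 = 15.9%, the legacy line 7/32 = 21.9% → the legacy line
Overall: Line 1 27/70 = 38.6%, the legacy line 35/65 = 53.8% → the legacy line
The legacy line wins overall and in every shift group — no reversal.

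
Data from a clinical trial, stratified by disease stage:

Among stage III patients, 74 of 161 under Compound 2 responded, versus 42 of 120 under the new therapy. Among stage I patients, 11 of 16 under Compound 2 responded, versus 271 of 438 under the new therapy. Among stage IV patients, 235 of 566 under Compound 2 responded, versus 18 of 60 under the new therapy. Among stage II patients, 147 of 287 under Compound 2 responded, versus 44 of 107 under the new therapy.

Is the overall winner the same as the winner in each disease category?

No

Stage III: Compound 2 74/161 = 46.0%, the new therapy 42/120 = 35.0% → Compound 2
Stage I: Compound 2 11/16 = 68.8%, the new therapy 271/438 = 61.9% → Compound 2
Stage IV: Compound 2 235/566 = 41.5%, the new therapy 18/60 = 30.0% → Compound 2
Stage II: Compound 2 147/287 = 51.2%, the new therapy 44/107 = 41.1% → Compound 2
Overall: Compound 2 467/1030 = 45.3%, the new therapy 375/725 = 51.7% → the new therapy
Compound 2 wins each disease group but the new therapy wins overall — the comparison reverses. Compound 2's patients skew toward stage IV, which has a lower base rate.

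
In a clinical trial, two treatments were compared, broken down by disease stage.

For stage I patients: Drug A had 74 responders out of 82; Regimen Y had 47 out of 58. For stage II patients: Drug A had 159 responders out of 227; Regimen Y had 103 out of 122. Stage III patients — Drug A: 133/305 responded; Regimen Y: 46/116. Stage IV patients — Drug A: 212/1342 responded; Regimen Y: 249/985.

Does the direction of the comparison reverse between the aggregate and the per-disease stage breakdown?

Stage I: Drug A 74/82 = 90.2%, Regimen Y 47/58 = 81.0% → Drug A
Stage II: Drug A 159/227 = 70.0%, Regimen Y 103/122 = 84.4% → Regimen Y
Stage III: Drug A 133/305 = 43.6%, Regimen Y 46/116 = 39.7% → Drug A
Stage IV: Drug A 212/1342 = 15.8%, Regimen Y 249/985 = 25.3% → Regimen Y
Overall: Drug A 578/1956 = 29.6%, Regimen Y 445/1281 = 34.7% → Regimen Y
Neither sweeps: Drug A wins 2 of 4 groups, Regimen Y wins 2. Regimen Y wins overall but not every group — no Simpson reversal.

No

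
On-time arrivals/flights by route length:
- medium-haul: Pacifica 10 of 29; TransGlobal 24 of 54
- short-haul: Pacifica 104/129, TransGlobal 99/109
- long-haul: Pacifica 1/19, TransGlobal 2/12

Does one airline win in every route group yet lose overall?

Medium-haul: Pacifica 10/29 = 34.5%, TransGlobal 24/54 = 44.4% → TransGlobal
Short-haul: Pacifica 104/129 = 80.6%, TransGlobal 99/109 = 90.8% → TransGlobal
Long-haul: Pacifica 1/19 = 5.3%, TransGlobal 2/12 = 16.7% → TransGlobal
Overall: Pacifica 115/177 = 65.0%, TransGlobal 125/175 = 71.4% → TransGlobal
TransGlobal wins overall and in every route group — no reversal.

No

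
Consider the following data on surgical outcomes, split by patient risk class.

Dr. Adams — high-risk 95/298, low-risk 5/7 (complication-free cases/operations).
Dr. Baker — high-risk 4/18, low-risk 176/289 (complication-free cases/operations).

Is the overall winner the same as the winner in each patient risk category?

High-risk: Dr. Adams 95/298 = 31.9%, Dr. Baker 4/18 = 22.2% → Dr. Adams
Low-risk: Dr. Adams 5/7 = 71.4%, Dr. Baker 176/289 = 60.9% → Dr. Adams
Overall: Dr. Adams 100/305 = 32.8%, Dr. Baker 180/307 = 58.6% → Dr. Baker
Dr. Adams wins each patient risk group but Dr. Baker wins overall — the comparison reverses. Dr. Adams's operations skew toward high-risk, which has a lower base rate.

No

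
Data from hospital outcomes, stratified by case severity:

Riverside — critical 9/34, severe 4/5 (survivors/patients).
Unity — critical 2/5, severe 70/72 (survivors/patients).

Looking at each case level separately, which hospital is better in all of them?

Unity

Critical: Riverside 9/34 = 26.5%, Unity 2/5 = 40.0% → Unity
Severe: Riverside 4/5 = 80.0%, Unity 70/72 = 97.2% → Unity
Unity has the higher rate in both groups.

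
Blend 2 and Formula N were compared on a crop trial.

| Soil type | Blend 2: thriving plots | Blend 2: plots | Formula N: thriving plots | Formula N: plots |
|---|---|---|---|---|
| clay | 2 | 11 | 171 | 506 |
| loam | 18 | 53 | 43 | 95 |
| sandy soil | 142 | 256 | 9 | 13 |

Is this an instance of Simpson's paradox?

Clay: Blend 2 2/11 = 18.2%, Formula N 171/506 = 33.8% → Formula N
Loam: Blend 2 18/53 = 34.0%, Formula N 43/95 = 45.3% → Formula N
Sandy soil: Blend 2 142/256 = 55.5%, Formula N 9/13 = 69.2% → Formula N
Overall: Blend 2 162/320 = 50.6%, Formula N 223/614 = 36.3% → Blend 2
Formula N wins each soil group but Blend 2 wins overall — the comparison reverses. Formula N's plots skew toward clay, which has a lower base rate.

Yes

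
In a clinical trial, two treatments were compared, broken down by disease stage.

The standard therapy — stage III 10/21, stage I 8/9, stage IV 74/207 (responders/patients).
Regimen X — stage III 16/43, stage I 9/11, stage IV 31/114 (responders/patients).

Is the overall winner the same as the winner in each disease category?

Yes

Stage III: the standard therapy 10/21 = 47.6%, Regimen X 16/43 = 37.2% → the standard therapy
Stage I: the standard therapy 8/9 = 88.9%, Regimen X 9/11 = 81.8% → the standard therapy
Stage IV: the standard therapy 74/207 = 35.7%, Regimen X 31/114 = 27.2% → the standard therapy
Overall: the standard therapy 92/237 = 38.8%, Regimen X 56/168 = 33.3% → the standard therapy
The standard therapy wins overall and in every disease group — no reversal.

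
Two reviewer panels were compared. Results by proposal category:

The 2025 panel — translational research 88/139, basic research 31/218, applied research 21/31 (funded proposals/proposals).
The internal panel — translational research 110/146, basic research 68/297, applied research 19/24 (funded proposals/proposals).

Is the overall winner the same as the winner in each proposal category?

Yes

Translational research: the 2025 panel 88/139 = 63.3%, the internal panel 110/146 = 75.3% → the internal panel
Basic research: the 2025 panel 31/218 = 14.2%, the internal panel 68/297 = 22.9% → the internal panel
Applied research: the 2025 panel 21/31 = 67.7%, the internal panel 19/24 = 79.2% → the internal panel
Overall: the 2025 panel 140/388 = 36.1%, the internal panel 197/467 = 42.2% → the internal panel
The internal panel wins overall and in every proposal group — no reversal.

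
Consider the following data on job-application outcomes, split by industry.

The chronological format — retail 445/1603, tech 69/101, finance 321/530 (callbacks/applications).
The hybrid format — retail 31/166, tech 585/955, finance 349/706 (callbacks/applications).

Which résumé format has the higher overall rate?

the hybrid format

Retail: the chronological format 445/1603 = 27.8%, the hybrid format 31/166 = 18.7% → the chronological format
Tech: the chronological format 69/101 = 68.3%, the hybrid format 585/955 = 61.3% → the chronological format
Finance: the chronological format 321/530 = 60.6%, the hybrid format 349/706 = 49.4% → the chronological format
Overall: the chronological format 835/2234 = 37.4%, the hybrid format 965/1827 = 52.8% → the hybrid format
(The chronological format wins every industry group but the hybrid format wins overall — the chronological format's applications skew toward the low-rate retail group.)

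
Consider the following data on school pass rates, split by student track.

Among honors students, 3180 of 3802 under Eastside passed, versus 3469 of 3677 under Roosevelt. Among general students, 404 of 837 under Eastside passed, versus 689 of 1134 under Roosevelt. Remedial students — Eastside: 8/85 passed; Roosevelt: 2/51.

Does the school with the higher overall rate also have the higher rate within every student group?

No

Honors: Eastside 3180/3802 = 83.6%, Roosevelt 3469/3677 = 94.3% → Roosevelt
General: Eastside 404/837 = 48.3%, Roosevelt 689/1134 = 60.8% → Roosevelt
Remedial: Eastside 8/85 = 9.4%, Roosevelt 2/51 = 3.9% → Eastside
Overall: Eastside 3592/4724 = 76.0%, Roosevelt 4160/4862 = 85.6% → Roosevelt
Neither sweeps: Eastside wins 1 of 3 groups, Roosevelt wins 2. Roosevelt wins overall but not every group — no Simpson reversal.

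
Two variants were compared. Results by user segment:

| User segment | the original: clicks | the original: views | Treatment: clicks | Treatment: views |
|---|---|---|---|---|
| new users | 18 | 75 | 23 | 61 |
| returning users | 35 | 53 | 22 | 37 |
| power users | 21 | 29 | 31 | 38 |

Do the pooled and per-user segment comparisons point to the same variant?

No

New users: the original 18/75 = 24.0%, Treatment 23/61 = 37.7% → Treatment
Returning users: the original 35/53 = 66.0%, Treatment 22/37 = 59.5% → the original
Power users: the original 21/29 = 72.4%, Treatment 31/38 = 81.6% → Treatment
Overall: the original 74/157 = 47.1%, Treatment 76/136 = 55.9% → Treatment
Neither sweeps: the original wins 1 of 3 groups, Treatment wins 2. Treatment wins overall but not every group — no Simpson reversal.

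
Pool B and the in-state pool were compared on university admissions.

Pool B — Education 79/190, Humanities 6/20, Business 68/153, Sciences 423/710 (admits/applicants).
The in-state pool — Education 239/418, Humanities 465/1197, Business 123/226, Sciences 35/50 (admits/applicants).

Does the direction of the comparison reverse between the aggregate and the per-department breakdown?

Education: Pool B 79/190 = 41.6%, the in-state pool 239/418 = 57.2% → the in-state pool
Humanities: Pool B 6/20 = 30.0%, the in-state pool 465/1197 = 38.8% → the in-state pool
Business: Pool B 68/153 = 44.4%, the in-state pool 123/226 = 54.4% → the in-state pool
Sciences: Pool B 423/710 = 59.6%, the in-state pool 35/50 = 70.0% → the in-state pool
Overall: Pool B 576/1073 = 53.7%, the in-state pool 862/1891 = 45.6% → Pool B
The in-state pool wins each department group but Pool B wins overall — the comparison reverses. The in-state pool's applicants skew toward Humanities, which has a lower base rate.

Yes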